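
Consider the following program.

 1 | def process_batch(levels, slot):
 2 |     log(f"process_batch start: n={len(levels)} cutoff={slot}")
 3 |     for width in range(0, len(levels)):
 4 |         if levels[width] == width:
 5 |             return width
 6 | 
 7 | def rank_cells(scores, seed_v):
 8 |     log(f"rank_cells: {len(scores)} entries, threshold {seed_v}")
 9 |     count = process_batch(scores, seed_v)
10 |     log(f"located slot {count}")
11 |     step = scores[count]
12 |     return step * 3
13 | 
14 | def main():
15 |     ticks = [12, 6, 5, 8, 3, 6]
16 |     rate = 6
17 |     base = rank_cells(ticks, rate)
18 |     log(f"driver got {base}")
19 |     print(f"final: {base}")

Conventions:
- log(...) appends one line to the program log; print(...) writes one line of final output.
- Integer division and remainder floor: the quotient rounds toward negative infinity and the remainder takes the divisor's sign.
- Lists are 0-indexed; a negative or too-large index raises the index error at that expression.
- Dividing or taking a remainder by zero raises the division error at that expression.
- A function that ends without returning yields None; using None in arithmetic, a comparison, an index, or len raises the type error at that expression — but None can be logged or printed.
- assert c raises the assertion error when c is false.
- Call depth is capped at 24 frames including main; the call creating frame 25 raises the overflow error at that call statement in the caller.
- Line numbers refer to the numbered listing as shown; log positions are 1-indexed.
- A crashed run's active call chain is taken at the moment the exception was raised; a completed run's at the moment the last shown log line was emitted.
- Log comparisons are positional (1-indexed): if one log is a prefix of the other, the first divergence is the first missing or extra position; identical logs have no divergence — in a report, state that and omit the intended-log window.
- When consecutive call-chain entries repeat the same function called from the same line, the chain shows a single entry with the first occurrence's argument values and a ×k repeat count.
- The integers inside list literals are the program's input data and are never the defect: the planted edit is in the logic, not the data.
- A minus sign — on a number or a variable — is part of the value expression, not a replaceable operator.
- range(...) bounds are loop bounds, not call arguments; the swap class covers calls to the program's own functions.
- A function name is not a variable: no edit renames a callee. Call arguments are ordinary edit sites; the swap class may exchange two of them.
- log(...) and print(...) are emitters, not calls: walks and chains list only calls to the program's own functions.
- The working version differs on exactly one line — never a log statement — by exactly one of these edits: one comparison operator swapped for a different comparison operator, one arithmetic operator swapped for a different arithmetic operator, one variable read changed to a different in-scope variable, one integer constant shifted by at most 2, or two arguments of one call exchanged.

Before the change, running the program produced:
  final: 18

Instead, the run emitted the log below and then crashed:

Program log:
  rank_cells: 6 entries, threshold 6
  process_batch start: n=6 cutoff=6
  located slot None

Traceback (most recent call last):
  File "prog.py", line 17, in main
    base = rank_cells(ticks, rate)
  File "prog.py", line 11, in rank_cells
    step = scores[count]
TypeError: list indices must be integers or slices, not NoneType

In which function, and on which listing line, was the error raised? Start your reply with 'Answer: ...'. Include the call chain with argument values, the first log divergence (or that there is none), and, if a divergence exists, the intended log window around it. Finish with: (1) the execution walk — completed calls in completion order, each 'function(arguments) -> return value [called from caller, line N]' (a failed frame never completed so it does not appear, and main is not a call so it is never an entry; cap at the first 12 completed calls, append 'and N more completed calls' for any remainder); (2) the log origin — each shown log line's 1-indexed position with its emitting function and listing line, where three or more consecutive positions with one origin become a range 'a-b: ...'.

Answer: the error was raised in rank_cells, line 11.
Core observation: Everything matches until log position 3, which reads 'located slot None' in place of 'located slot 1'.
Call chain: main -> rank_cells([12, 6, 5, 8, 3, 6], 6) (called at line 17).
First divergence: at position 3 the run shows 'located slot None' where the working version logs 'located slot 1'.
Intended log window:
  1: rank_cells: 6 entries, threshold 6
  2: process_batch start: n=6 cutoff=6
  3: located slot 1
  4: driver got 18
Execution walk:
  process_batch([12, 6, 5, 8, 3, 6], 6) -> None  [called from rank_cells, line 9]
Log origin:
  1 — rank_cells, line 8
  2 — process_batch, line 2
  3 — rank_cells, line 10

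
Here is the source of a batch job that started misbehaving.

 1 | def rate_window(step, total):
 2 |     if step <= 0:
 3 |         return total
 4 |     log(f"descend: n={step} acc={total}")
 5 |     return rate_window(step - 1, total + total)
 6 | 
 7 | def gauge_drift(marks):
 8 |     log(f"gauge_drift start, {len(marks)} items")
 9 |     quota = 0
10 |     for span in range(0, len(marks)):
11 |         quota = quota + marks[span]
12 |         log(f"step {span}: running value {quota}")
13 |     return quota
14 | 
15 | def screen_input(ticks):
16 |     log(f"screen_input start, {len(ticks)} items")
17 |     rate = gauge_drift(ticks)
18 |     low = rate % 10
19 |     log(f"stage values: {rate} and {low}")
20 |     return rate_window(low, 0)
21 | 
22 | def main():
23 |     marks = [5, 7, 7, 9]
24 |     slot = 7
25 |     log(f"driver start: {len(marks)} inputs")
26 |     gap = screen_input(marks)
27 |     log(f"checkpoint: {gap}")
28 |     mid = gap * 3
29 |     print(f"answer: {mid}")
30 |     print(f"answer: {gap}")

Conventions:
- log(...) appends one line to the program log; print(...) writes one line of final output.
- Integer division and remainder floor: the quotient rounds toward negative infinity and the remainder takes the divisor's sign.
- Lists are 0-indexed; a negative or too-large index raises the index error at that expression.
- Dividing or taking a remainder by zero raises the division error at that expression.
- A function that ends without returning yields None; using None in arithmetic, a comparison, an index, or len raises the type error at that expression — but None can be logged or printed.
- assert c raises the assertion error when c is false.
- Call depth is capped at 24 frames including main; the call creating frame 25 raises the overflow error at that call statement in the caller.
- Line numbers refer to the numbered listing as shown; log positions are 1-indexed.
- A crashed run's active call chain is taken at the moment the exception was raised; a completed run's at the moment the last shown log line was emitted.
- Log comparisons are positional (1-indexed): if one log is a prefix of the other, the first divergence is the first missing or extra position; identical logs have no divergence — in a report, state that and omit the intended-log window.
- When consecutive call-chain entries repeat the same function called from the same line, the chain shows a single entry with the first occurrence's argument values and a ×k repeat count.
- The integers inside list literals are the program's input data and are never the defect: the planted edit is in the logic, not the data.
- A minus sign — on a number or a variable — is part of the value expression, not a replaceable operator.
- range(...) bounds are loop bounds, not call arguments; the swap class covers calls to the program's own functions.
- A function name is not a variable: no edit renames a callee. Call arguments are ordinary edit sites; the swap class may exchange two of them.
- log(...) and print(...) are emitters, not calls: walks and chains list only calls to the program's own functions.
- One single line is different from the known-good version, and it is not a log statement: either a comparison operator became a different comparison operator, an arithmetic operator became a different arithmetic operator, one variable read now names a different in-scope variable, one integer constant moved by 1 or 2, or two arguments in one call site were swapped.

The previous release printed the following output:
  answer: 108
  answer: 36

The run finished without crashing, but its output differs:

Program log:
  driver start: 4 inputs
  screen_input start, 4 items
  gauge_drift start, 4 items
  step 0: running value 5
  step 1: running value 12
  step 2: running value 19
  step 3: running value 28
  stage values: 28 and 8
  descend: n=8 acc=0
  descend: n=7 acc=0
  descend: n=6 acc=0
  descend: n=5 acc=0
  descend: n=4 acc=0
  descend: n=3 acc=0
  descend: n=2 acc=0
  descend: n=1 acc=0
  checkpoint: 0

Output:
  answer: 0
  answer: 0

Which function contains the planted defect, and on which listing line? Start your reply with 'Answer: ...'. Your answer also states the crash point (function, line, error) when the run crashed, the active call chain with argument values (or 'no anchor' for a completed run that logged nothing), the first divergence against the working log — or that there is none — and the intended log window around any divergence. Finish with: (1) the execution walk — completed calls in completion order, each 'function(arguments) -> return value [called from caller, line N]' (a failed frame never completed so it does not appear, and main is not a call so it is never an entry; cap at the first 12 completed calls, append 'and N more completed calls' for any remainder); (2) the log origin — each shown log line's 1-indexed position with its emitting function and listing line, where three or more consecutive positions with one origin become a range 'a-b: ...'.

Answer: the defect is in rate_window at line 5.
Key observation: Everything matches until log position 10, which reads 'descend: n=7 acc=0' in place of 'descend: n=7 acc=8'.
Call chain: main.
First divergence: position 10 — shown 'descend: n=7 acc=0', intended 'descend: n=7 acc=8'.
Intended log window:
  8: stage values: 28 and 8
  9: descend: n=8 acc=0
  10: descend: n=7 acc=8
  11: descend: n=6 acc=15
Execution walk:
  gauge_drift([5, 7, 7, 9]) -> 28  [called from screen_input, line 17]
  rate_window(0, 0) -> 0  [called from rate_window, line 5]
  rate_window(1, 0) -> 0  [called from rate_window, line 5]
  rate_window(2, 0) -> 0  [called from rate_window, line 5]
  rate_window(3, 0) -> 0  [called from rate_window, line 5]
  rate_window(4, 0) -> 0  [called from rate_window, line 5]
  rate_window(5, 0) -> 0  [called from rate_window, line 5]
  rate_window(6, 0) -> 0  [called from rate_window, line 5]
  rate_window(7, 0) -> 0  [called from rate_window, line 5]
  rate_window(8, 0) -> 0  [called from screen_input, line 20]
  screen_input([5, 7, 7, 9]) -> 0  [called from main, line 26]
Log line origins:
  1: emitted by main (line 25)
  2: emitted by screen_input (line 16)
  3: emitted by gauge_drift (line 8)
  4-7: emitted by gauge_drift (line 12)
  8: emitted by screen_input (line 19)
  9-16: emitted by rate_window (line 4)
  17: emitted by main (line 27)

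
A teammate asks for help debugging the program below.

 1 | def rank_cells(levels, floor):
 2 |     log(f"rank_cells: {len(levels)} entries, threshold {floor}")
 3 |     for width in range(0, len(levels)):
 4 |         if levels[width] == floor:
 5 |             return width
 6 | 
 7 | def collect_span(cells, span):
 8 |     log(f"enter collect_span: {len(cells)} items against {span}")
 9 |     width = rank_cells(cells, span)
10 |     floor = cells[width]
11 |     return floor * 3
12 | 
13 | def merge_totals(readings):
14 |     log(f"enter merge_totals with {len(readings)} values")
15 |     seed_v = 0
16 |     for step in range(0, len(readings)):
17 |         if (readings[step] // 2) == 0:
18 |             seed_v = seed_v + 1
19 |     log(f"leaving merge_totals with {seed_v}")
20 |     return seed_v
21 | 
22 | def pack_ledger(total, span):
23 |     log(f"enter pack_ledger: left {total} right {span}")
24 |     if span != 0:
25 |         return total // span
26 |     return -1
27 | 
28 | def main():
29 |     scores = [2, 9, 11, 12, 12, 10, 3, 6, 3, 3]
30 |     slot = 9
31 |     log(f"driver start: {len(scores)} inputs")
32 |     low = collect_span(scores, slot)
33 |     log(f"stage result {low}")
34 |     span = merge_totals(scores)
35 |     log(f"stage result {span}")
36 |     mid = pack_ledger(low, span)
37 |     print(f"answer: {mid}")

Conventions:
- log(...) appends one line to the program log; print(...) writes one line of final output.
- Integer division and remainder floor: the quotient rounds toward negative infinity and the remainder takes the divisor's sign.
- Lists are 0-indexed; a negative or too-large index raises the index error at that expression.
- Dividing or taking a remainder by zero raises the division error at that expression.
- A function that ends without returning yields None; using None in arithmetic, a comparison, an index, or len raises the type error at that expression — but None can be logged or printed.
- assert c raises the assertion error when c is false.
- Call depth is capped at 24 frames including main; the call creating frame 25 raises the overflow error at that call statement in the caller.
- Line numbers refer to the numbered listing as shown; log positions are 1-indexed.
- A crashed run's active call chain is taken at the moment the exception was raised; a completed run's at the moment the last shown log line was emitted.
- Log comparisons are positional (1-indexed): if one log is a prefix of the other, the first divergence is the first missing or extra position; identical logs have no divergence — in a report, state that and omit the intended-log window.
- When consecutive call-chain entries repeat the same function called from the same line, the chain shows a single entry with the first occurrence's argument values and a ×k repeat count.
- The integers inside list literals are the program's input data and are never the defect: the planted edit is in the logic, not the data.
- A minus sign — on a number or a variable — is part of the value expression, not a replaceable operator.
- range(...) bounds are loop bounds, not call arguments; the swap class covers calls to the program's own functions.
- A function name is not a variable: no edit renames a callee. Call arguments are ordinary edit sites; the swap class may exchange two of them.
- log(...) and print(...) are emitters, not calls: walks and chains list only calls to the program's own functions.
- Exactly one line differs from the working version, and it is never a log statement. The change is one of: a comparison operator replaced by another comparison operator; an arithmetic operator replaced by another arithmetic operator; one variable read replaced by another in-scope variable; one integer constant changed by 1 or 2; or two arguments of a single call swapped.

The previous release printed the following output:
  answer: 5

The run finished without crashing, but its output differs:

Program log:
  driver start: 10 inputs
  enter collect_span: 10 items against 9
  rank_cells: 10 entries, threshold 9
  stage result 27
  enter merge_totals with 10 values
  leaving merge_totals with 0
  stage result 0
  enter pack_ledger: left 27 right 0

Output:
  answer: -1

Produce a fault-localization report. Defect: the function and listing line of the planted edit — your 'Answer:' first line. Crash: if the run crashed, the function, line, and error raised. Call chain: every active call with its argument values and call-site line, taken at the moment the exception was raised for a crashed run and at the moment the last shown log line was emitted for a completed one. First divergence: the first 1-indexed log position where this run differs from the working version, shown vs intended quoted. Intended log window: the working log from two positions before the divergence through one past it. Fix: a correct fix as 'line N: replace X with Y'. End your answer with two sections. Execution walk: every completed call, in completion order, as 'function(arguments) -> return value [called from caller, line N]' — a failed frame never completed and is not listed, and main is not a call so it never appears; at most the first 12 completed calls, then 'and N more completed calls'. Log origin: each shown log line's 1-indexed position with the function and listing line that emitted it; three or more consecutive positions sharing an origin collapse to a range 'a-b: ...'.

Answer: the defect is in merge_totals at line 17.
The tell: Everything matches until log position 6, which reads 'leaving merge_totals with 0' in place of 'leaving merge_totals with 5'.
Call chain: main -> pack_ledger(27, 0) (called at line 36).
First divergence: position 6; shown 'leaving merge_totals with 0' vs intended 'leaving merge_totals with 5'.
Intended log window:
  4: stage result 27
  5: enter merge_totals with 10 values
  6: leaving merge_totals with 5
  7: stage result 5
Execution walk:
  rank_cells([2, 9, 11, 12, 12, 10, 3, 6, 3, 3], 9) -> 1  [called from collect_span, line 9]
  collect_span([2, 9, 11, 12, 12, 10, 3, 6, 3, 3], 9) -> 27  [called from main, line 32]
  merge_totals([2, 9, 11, 12, 12, 10, 3, 6, 3, 3]) -> 0  [called from main, line 34]
  pack_ledger(27, 0) -> -1  [called from main, line 36]
Log line origins:
  1 — main, line 31
  2 — collect_span, line 8
  3 — rank_cells, line 2
  4 — main, line 33
  5 — merge_totals, line 14
  6 — merge_totals, line 19
  7 — main, line 35
  8 — pack_ledger, line 23
A correct fix: line 17: replace `//` with `%`.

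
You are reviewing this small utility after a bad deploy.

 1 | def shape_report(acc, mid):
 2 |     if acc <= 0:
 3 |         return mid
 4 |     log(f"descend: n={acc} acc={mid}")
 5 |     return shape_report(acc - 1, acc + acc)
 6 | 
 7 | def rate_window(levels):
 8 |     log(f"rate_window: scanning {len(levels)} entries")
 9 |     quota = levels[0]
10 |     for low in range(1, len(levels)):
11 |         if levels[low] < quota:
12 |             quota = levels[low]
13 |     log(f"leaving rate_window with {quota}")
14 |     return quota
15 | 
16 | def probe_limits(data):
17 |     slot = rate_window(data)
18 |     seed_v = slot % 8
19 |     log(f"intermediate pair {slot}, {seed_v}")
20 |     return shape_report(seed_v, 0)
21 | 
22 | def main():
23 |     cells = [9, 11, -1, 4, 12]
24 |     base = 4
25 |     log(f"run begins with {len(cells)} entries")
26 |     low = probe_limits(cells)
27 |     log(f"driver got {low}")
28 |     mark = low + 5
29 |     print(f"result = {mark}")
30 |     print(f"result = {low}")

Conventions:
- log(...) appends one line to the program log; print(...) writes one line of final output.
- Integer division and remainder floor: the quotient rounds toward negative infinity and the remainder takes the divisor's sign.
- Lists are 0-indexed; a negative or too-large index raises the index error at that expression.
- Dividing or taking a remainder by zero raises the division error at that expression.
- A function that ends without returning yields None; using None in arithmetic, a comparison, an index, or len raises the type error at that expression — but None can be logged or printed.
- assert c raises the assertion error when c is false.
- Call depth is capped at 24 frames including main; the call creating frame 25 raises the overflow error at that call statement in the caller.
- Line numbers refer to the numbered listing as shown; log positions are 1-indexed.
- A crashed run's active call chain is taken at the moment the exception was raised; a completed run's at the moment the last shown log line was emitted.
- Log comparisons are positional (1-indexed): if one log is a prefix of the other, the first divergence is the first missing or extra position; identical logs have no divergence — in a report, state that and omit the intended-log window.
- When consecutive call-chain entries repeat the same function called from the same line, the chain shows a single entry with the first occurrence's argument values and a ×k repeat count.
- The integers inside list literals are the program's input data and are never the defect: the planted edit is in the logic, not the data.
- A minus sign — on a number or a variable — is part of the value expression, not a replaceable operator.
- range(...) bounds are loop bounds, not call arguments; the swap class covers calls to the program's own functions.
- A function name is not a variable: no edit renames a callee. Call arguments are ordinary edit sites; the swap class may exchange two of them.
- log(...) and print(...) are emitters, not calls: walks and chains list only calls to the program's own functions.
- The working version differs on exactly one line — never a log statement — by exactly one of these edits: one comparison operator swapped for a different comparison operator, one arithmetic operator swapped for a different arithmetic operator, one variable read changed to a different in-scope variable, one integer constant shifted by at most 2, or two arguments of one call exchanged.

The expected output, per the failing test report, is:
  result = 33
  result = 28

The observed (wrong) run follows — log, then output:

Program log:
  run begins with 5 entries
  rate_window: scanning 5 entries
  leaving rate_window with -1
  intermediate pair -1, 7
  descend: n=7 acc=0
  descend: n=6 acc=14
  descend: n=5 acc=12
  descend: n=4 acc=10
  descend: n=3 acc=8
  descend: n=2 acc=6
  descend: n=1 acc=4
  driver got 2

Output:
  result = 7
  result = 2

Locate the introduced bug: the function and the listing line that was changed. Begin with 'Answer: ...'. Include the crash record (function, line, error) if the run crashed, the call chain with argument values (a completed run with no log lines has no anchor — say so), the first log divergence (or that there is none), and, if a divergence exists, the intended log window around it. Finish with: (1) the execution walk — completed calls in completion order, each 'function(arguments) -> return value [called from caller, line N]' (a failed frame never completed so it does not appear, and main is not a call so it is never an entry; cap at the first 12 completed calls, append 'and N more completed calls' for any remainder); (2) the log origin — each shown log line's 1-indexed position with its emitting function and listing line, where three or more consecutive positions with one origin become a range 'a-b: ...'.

Answer: the defect is in shape_report at line 5.
Core observation: Log line 6 is where behavior first shows: 'descend: n=6 acc=14' appears instead of 'descend: n=6 acc=7'.
Call chain: main.
First divergence: position 6 — the shown line 'descend: n=6 acc=14' should read 'descend: n=6 acc=7'.
Intended log window:
  4: intermediate pair -1, 7
  5: descend: n=7 acc=0
  6: descend: n=6 acc=7
  7: descend: n=5 acc=13
Execution walk:
  rate_window([9, 11, -1, 4, 12]) -> -1  [called from probe_limits, line 17]
  shape_report(0, 2) -> 2  [called from shape_report, line 5]
  shape_report(1, 4) -> 2  [called from shape_report, line 5]
  shape_report(2, 6) -> 2  [called from shape_report, line 5]
  shape_report(3, 8) -> 2  [called from shape_report, line 5]
  shape_report(4, 10) -> 2  [called from shape_report, line 5]
  shape_report(5, 12) -> 2  [called from shape_report, line 5]
  shape_report(6, 14) -> 2  [called from shape_report, line 5]
  shape_report(7, 0) -> 2  [called from probe_limits, line 20]
  probe_limits([9, 11, -1, 4, 12]) -> 2  [called from main, line 26]
Origin of each log line:
  1: logged in main at line 25
  2: logged in rate_window at line 8
  3: logged in rate_window at line 13
  4: logged in probe_limits at line 19
  5-11: logged in shape_report at line 4
  12: logged in main at line 27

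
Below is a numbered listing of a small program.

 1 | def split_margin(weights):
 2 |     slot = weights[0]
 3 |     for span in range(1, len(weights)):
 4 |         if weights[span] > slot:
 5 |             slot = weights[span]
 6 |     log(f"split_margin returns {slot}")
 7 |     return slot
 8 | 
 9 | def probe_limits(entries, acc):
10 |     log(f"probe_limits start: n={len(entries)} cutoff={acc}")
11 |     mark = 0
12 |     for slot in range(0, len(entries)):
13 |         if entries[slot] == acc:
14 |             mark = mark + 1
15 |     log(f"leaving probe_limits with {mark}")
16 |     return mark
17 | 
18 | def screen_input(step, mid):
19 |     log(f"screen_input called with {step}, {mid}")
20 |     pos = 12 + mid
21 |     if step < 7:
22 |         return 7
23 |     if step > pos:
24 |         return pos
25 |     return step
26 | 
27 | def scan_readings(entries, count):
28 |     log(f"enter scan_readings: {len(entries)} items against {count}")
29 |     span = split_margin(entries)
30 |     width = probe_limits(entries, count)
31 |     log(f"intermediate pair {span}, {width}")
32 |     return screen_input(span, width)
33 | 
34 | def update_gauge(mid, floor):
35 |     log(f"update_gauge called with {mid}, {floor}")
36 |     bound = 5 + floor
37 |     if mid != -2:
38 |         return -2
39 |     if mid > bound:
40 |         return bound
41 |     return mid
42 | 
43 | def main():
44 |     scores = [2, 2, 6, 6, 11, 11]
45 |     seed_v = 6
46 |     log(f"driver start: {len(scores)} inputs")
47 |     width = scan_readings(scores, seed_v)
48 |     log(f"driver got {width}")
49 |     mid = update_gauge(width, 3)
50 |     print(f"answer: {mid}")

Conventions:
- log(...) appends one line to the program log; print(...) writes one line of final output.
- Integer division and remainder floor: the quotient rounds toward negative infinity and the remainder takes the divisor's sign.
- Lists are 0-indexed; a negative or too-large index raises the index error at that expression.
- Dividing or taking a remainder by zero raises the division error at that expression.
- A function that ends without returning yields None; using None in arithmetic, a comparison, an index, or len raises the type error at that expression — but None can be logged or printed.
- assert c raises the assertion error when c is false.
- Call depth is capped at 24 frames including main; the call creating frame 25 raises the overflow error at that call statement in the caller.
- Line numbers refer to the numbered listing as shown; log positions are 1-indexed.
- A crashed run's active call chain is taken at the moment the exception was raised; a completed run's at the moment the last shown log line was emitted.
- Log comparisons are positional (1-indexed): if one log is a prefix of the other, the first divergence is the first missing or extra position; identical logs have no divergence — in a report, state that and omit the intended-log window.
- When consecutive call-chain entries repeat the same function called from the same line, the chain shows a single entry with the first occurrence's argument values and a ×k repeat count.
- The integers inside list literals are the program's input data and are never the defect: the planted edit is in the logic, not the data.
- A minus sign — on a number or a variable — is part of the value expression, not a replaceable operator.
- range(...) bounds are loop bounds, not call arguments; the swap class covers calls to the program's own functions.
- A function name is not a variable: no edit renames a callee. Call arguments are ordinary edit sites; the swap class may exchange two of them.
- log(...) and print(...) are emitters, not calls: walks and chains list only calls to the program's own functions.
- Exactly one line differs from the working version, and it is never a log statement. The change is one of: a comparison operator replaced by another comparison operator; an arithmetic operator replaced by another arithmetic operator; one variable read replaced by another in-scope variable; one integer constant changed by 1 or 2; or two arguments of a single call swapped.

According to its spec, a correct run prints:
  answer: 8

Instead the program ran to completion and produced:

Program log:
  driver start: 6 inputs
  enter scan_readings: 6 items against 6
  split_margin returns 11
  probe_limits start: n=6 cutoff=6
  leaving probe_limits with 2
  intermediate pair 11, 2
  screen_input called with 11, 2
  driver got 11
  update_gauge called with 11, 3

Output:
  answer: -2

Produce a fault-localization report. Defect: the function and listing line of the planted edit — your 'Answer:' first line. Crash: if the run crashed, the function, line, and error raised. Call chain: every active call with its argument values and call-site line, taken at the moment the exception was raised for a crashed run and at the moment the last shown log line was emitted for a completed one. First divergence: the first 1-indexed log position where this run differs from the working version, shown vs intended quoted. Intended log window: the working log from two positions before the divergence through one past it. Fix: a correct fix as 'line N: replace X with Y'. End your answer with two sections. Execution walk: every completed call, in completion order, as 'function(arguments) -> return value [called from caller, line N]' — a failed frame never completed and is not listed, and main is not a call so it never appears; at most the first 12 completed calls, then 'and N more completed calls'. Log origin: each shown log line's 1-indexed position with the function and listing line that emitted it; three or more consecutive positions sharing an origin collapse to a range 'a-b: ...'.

Answer: the defect is in update_gauge at line 37.
Key fact: The two runs log identically and part ways only at the printed values.
Call chain: main -> update_gauge(11, 3) (called at line 49).
First divergence: none; the two logs match at every position.
Execution walk:
  split_margin([2, 2, 6, 6, 11, 11]) -> 11  [called from scan_readings, line 29]
  probe_limits([2, 2, 6, 6, 11, 11], 6) -> 2  [called from scan_readings, line 30]
  screen_input(11, 2) -> 11  [called from scan_readings, line 32]
  scan_readings([2, 2, 6, 6, 11, 11], 6) -> 11  [called from main, line 47]
  update_gauge(11, 3) -> -2  [called from main, line 49]
Origin of each log line:
  1: emitted by main (line 46)
  2: emitted by scan_readings (line 28)
  3: emitted by split_margin (line 6)
  4: emitted by probe_limits (line 10)
  5: emitted by probe_limits (line 15)
  6: emitted by scan_readings (line 31)
  7: emitted by screen_input (line 19)
  8: emitted by main (line 48)
  9: emitted by update_gauge (line 35)
A correct fix: line 37: replace `!=` with `<`.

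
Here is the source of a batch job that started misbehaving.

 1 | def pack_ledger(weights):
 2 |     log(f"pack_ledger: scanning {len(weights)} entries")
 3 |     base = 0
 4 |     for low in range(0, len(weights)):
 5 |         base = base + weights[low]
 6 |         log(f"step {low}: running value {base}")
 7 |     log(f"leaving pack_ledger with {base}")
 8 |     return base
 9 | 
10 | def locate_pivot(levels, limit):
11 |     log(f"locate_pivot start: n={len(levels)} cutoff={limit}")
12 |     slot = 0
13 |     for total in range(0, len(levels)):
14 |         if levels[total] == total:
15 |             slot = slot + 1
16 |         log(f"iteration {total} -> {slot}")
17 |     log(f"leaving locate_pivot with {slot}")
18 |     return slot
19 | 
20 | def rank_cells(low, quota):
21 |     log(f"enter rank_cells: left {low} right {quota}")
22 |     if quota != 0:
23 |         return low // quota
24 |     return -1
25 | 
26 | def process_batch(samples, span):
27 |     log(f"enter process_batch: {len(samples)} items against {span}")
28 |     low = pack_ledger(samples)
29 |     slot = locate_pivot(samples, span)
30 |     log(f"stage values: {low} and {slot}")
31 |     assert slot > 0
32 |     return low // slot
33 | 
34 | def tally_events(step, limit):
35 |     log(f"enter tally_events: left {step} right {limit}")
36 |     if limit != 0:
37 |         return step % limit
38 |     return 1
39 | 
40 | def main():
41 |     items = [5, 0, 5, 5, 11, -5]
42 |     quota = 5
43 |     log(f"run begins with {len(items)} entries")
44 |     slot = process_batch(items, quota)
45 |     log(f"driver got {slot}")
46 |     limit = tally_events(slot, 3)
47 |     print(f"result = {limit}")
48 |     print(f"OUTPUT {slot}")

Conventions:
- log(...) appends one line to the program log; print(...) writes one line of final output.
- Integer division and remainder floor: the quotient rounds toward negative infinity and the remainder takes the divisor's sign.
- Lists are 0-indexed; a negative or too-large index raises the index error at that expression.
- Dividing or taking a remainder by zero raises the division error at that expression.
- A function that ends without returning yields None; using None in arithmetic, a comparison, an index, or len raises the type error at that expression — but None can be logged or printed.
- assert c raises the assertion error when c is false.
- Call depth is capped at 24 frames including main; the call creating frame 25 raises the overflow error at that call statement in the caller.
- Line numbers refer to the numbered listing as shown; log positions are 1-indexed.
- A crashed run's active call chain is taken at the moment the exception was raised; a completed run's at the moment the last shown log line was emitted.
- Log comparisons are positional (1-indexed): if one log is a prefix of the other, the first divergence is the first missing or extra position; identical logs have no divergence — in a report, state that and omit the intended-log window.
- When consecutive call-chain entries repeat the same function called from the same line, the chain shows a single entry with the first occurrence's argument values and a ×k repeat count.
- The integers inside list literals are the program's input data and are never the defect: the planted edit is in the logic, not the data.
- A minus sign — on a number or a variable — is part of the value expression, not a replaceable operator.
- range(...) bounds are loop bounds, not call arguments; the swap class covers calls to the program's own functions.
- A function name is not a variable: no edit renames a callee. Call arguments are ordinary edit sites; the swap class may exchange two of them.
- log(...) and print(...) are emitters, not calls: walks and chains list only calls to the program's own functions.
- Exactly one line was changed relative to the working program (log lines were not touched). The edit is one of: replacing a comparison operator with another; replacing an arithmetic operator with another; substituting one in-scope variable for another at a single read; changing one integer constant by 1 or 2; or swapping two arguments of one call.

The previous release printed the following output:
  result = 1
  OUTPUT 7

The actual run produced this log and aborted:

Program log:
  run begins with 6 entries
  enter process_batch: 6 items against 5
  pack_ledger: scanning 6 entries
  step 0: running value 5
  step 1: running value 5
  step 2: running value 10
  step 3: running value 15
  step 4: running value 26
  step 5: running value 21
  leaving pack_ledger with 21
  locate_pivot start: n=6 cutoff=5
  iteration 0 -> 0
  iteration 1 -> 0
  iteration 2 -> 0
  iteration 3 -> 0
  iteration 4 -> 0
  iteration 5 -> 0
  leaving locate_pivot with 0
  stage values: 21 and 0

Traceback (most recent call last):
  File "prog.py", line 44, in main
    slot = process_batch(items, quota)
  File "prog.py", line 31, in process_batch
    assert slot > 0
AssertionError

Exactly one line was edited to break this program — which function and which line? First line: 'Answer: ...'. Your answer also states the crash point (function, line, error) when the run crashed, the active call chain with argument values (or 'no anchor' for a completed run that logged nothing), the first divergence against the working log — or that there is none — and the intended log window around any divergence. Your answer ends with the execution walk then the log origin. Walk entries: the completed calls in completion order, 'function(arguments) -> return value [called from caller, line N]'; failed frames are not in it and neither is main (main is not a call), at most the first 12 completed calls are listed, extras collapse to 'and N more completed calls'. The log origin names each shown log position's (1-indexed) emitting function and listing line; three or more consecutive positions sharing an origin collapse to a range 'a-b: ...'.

Answer: the defect is in locate_pivot at line 14.
Key fact: At log position 12 the runs split — shown 'iteration 0 -> 0', but the working version logs 'iteration 0 -> 1'.
Crash: process_batch, line 31, AssertionError.
Call chain: main -> process_batch([5, 0, 5, 5, 11, -5], 5) (called at line 44).
First divergence: at position 12 the run shows 'iteration 0 -> 0' where the working version logs 'iteration 0 -> 1'.
Intended log window:
  10: leaving pack_ledger with 21
  11: locate_pivot start: n=6 cutoff=5
  12: iteration 0 -> 1
  13: iteration 1 -> 1
Execution walk:
  pack_ledger([5, 0, 5, 5, 11, -5]) -> 21  [called from process_batch, line 28]
  locate_pivot([5, 0, 5, 5, 11, -5], 5) -> 0  [called from process_batch, line 29]
Origin of each log line:
  1 — main, line 43
  2 — process_batch, line 27
  3 — pack_ledger, line 2
  4-9 — pack_ledger, line 6
  10 — pack_ledger, line 7
  11 — locate_pivot, line 11
  12-17 — locate_pivot, line 16
  18 — locate_pivot, line 17
  19 — process_batch, line 30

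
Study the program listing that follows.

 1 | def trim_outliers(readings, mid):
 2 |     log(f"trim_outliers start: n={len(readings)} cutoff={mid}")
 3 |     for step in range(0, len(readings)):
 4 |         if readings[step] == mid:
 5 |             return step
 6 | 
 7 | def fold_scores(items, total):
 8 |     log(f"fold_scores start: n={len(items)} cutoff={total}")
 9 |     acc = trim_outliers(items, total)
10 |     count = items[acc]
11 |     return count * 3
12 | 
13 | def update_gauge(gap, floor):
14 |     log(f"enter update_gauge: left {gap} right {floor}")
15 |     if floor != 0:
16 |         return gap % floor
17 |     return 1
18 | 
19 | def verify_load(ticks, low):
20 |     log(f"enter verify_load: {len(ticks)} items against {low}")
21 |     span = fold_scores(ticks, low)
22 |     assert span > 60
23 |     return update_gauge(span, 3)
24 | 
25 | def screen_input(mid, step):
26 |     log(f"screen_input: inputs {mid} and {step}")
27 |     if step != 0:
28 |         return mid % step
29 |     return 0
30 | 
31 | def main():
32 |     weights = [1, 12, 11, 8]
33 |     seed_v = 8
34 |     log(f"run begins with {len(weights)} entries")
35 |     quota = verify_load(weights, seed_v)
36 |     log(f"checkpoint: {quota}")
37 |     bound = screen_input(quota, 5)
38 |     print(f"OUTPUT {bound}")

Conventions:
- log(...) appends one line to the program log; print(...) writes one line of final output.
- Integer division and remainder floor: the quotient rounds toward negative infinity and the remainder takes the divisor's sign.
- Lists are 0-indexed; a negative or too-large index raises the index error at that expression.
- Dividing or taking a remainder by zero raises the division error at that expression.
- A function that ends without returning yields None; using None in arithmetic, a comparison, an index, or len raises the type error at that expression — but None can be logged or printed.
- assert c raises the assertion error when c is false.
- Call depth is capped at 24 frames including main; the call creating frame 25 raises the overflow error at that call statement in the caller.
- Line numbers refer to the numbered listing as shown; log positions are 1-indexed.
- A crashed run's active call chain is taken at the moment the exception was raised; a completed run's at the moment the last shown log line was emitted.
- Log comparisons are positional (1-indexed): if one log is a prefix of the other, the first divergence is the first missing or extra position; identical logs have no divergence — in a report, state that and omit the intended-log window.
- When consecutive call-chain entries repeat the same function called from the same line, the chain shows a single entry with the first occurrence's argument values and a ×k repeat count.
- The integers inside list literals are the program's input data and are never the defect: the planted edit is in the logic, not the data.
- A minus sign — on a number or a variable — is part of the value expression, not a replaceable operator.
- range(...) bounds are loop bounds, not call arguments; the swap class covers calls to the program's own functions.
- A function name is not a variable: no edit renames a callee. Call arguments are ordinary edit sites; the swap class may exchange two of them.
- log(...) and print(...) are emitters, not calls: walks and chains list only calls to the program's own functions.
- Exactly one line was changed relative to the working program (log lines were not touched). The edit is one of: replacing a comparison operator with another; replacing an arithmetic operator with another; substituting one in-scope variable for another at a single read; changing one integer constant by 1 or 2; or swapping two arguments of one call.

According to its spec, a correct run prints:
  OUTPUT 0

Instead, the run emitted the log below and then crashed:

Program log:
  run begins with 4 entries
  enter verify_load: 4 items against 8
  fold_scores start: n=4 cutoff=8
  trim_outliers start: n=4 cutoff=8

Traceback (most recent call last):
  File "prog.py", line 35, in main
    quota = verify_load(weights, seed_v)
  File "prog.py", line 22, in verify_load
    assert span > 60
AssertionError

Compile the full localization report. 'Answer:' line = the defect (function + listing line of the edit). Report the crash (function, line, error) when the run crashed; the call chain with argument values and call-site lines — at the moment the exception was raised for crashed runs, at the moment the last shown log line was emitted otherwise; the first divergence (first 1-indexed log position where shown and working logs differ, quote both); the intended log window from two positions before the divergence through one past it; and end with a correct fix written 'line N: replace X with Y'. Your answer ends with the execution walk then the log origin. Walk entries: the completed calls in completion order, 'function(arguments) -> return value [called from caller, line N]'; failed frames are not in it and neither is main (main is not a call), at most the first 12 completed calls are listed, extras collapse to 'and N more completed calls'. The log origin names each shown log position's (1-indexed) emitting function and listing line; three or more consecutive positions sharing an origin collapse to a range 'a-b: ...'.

Answer: the defect is in verify_load at line 22.
Key observation: The faulty run's log stops after 4 lines; the working version's next line would be 'enter update_gauge: left 24 right 3'.
Crash: verify_load, line 22, AssertionError.
Call chain: main -> verify_load([1, 12, 11, 8], 8) (called at line 35).
First divergence: position 5 (shown log ended at 4 lines; the working version continues: 'enter update_gauge: left 24 right 3').
Intended log window:
  3: fold_scores start: n=4 cutoff=8
  4: trim_outliers start: n=4 cutoff=8
  5: enter update_gauge: left 24 right 3
  6: checkpoint: 0
Execution walk:
  trim_outliers([1, 12, 11, 8], 8) -> 3  [called from fold_scores, line 9]
  fold_scores([1, 12, 11, 8], 8) -> 24  [called from verify_load, line 21]
Log origins:
  1 — main, line 34
  2 — verify_load, line 20
  3 — fold_scores, line 8
  4 — trim_outliers, line 2
A correct fix: line 22: replace `>` with `<=`.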